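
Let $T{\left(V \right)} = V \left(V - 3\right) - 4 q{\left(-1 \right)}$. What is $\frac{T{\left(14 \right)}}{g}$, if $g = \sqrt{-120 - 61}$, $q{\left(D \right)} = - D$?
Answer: $- \frac{150 i \sqrt{181}}{181} \approx - 11.149 i$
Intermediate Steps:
$g = i \sqrt{181}$ ($g = \sqrt{-181} = i \sqrt{181} \approx 13.454 i$)
$T{\left(V \right)} = -4 + V \left(-3 + V\right)$ ($T{\left(V \right)} = V \left(V - 3\right) - 4 \left(\left(-1\right) \left(-1\right)\right) = V \left(-3 + V\right) - 4 = -4 + V \left(-3 + V\right)$)
$\frac{T{\left(14 \right)}}{g} = \frac{-4 + 14^{2} - 42}{i \sqrt{181}} = \left(-4 + 196 - 42\right) \left(- \frac{i \sqrt{181}}{181}\right) = 150 \left(- \frac{i \sqrt{181}}{181}\right) = - \frac{150 i \sqrt{181}}{181}$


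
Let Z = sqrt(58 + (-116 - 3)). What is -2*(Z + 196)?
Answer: -392 - 2*I*sqrt(61) ≈ -392.0 - 15.62*I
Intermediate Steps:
Z = I*sqrt(61) (Z = sqrt(58 - 119) = sqrt(-61) = I*sqrt(61) ≈ 7.8102*I)
-2*(Z + 196) = -2*(I*sqrt(61) + 196) = -2*(196 + I*sqrt(61)) = -392 - 2*I*sqrt(61)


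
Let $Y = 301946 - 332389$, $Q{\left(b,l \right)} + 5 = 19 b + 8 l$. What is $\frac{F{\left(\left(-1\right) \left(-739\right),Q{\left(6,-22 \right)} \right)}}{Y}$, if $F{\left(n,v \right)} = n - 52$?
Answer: $- \frac{687}{30443} \approx -0.022567$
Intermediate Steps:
$Q{\left(b,l \right)} = -5 + 8 l + 19 b$ ($Q{\left(b,l \right)} = -5 + \left(19 b + 8 l\right) = -5 + \left(8 l + 19 b\right) = -5 + 8 l + 19 b$)
$F{\left(n,v \right)} = -52 + n$
$Y = -30443$ ($Y = 301946 - 332389 = -30443$)
$\frac{F{\left(\left(-1\right) \left(-739\right),Q{\left(6,-22 \right)} \right)}}{Y} = \frac{-52 - -739}{-30443} = \left(-52 + 739\right) \left(- \frac{1}{30443}\right) = 687 \left(- \frac{1}{30443}\right) = - \frac{687}{30443}$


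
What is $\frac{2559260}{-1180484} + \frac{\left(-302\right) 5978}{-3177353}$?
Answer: $- \frac{1500119641619}{937703594713} \approx -1.5998$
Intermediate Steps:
$\frac{2559260}{-1180484} + \frac{\left(-302\right) 5978}{-3177353} = 2559260 \left(- \frac{1}{1180484}\right) - - \frac{1805356}{3177353} = - \frac{639815}{295121} + \frac{1805356}{3177353} = - \frac{1500119641619}{937703594713}$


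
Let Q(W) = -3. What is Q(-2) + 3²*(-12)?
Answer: -111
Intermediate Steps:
Q(-2) + 3²*(-12) = -3 + 3²*(-12) = -3 + 9*(-12) = -3 - 108 = -111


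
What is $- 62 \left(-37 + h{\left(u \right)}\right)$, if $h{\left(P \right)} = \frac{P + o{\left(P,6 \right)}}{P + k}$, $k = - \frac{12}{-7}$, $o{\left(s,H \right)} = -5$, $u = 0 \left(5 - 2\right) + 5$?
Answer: $2294$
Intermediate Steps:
$u = 5$ ($u = 0 \cdot 3 + 5 = 0 + 5 = 5$)
$k = \frac{12}{7}$ ($k = \left(-12\right) \left(- \frac{1}{7}\right) = \frac{12}{7} \approx 1.7143$)
$h{\left(P \right)} = \frac{-5 + P}{\frac{12}{7} + P}$ ($h{\left(P \right)} = \frac{P - 5}{P + \frac{12}{7}} = \frac{-5 + P}{\frac{12}{7} + P}$)
$- 62 \left(-37 + h{\left(u \right)}\right) = - 62 \left(-37 + \frac{7 \left(-5 + 5\right)}{12 + 7 \cdot 5}\right) = - 62 \left(-37 + 7 \frac{1}{12 + 35} \cdot 0\right) = - 62 \left(-37 + 7 \cdot \frac{1}{47} \cdot 0\right) = - 62 \left(-37 + 0\right) = \left(-62\right) \left(-37\right) = 2294$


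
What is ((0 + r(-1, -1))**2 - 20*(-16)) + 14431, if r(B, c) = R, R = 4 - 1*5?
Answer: 14752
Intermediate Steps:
R = -1 (R = 4 - 5 = -1)
r(B, c) = -1
((0 + r(-1, -1))**2 - 20*(-16)) + 14431 = ((0 - 1)**2 - 20*(-16)) + 14431 = ((-1)**2 + 320) + 14431 = (1 + 320) + 14431 = 321 + 14431 = 14752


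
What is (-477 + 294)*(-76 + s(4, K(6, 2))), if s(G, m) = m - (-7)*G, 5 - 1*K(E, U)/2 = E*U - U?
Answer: 10614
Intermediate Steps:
K(E, U) = 10 + 2*U - 2*E*U (K(E, U) = 10 - 2*(E*U - U) = 10 - 2*(-U + E*U) = 10 + (2*U - 2*E*U) = 10 + 2*U - 2*E*U)
s(G, m) = m + 7*G
(-477 + 294)*(-76 + s(4, K(6, 2))) = (-477 + 294)*(-76 + ((10 + 2*2 - 2*6*2) + 7*4)) = -183*(-76 + ((10 + 4 - 24) + 28)) = -183*(-76 + (-10 + 28)) = -183*(-76 + 18) = -183*(-58) = 10614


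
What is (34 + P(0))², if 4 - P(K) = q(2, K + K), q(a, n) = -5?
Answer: 1849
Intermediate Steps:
P(K) = 9 (P(K) = 4 - 1*(-5) = 4 + 5 = 9)
(34 + P(0))² = (34 + 9)² = 43² = 1849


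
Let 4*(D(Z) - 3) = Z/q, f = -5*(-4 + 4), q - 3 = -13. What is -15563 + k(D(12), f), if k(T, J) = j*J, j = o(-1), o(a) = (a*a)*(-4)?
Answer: -15563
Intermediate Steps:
q = -10 (q = 3 - 13 = -10)
o(a) = -4*a**2 (o(a) = a**2*(-4) = -4*a**2)
j = -4 (j = -4*(-1)**2 = -4*1 = -4)
f = 0 (f = -5*0 = 0)
D(Z) = 3 - Z/40 (D(Z) = 3 + (Z/(-10))/4 = 3 + (Z*(-1/10))/4 = 3 + (-Z/10)/4 = 3 - Z/40)
k(T, J) = -4*J
-15563 + k(D(12), f) = -15563 - 4*0 = -15563 + 0 = -15563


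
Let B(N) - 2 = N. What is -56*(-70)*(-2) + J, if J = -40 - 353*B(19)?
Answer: -15293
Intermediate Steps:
B(N) = 2 + N
J = -7453 (J = -40 - 353*(2 + 19) = -40 - 353*21 = -40 - 7413 = -7453)
-56*(-70)*(-2) + J = -56*(-70)*(-2) - 7453 = 3920*(-2) - 7453 = -7840 - 7453 = -15293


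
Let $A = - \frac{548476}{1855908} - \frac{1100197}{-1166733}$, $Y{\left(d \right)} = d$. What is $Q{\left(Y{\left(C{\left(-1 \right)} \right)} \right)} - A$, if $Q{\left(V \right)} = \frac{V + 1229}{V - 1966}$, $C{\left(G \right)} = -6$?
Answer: $- \frac{50118948032321}{39537670760076} \approx -1.2676$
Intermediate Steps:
$A = \frac{12980920046}{20049528783}$ ($A = \left(-548476\right) \frac{1}{1855908} - - \frac{1100197}{1166733} = - \frac{137119}{463977} + \frac{1100197}{1166733} = \frac{12980920046}{20049528783} \approx 0.64744$)
$Q{\left(V \right)} = \frac{1229 + V}{-1966 + V}$
$Q{\left(Y{\left(C{\left(-1 \right)} \right)} \right)} - A = \frac{1229 - 6}{-1966 - 6} - \frac{12980920046}{20049528783} = \frac{1}{-1972} \cdot 1223 - \frac{12980920046}{20049528783} = \left(- \frac{1}{1972}\right) 1223 - \frac{12980920046}{20049528783} = - \frac{1223}{1972} - \frac{12980920046}{20049528783} = - \frac{50118948032321}{39537670760076}$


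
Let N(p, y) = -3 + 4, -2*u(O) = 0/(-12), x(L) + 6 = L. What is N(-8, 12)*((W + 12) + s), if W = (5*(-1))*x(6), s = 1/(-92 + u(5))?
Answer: 1103/92 ≈ 11.989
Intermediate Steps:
x(L) = -6 + L
u(O) = 0 (u(O) = -0/(-12) = -0*(-1)/12 = -½*0 = 0)
s = -1/92 (s = 1/(-92 + 0) = 1/(-92) = -1/92 ≈ -0.010870)
N(p, y) = 1
W = 0 (W = (5*(-1))*(-6 + 6) = -5*0 = 0)
N(-8, 12)*((W + 12) + s) = 1*((0 + 12) - 1/92) = 1*(12 - 1/92) = 1*(1103/92) = 1103/92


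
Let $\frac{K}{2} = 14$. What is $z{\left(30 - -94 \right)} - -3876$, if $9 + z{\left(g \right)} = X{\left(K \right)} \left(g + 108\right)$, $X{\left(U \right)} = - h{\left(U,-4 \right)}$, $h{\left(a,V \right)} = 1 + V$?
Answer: $4563$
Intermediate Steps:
$K = 28$ ($K = 2 \cdot 14 = 28$)
$X{\left(U \right)} = 3$ ($X{\left(U \right)} = - (1 - 4) = \left(-1\right) \left(-3\right) = 3$)
$z{\left(g \right)} = 315 + 3 g$ ($z{\left(g \right)} = -9 + 3 \left(g + 108\right) = -9 + 3 \left(108 + g\right) = -9 + \left(324 + 3 g\right) = 315 + 3 g$)
$z{\left(30 - -94 \right)} - -3876 = \left(315 + 3 \left(30 - -94\right)\right) - -3876 = \left(315 + 3 \left(30 + 94\right)\right) + 3876 = \left(315 + 3 \cdot 124\right) + 3876 = \left(315 + 372\right) + 3876 = 687 + 3876 = 4563$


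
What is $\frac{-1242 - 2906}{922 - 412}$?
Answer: $- \frac{122}{15} \approx -8.1333$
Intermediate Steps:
$\frac{-1242 - 2906}{922 - 412} = - \frac{4148}{510} = \left(-4148\right) \frac{1}{510} = - \frac{122}{15}$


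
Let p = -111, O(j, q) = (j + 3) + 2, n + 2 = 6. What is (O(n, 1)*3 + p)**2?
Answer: 7056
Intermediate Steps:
n = 4 (n = -2 + 6 = 4)
O(j, q) = 5 + j (O(j, q) = (3 + j) + 2 = 5 + j)
(O(n, 1)*3 + p)**2 = ((5 + 4)*3 - 111)**2 = (9*3 - 111)**2 = (27 - 111)**2 = (-84)**2 = 7056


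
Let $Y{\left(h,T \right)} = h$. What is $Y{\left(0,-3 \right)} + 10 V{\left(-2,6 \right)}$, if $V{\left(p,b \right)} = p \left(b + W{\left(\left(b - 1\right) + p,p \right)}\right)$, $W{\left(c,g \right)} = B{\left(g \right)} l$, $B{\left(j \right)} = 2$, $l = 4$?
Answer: $-280$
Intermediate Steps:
$W{\left(c,g \right)} = 8$ ($W{\left(c,g \right)} = 2 \cdot 4 = 8$)
$V{\left(p,b \right)} = p \left(8 + b\right)$ ($V{\left(p,b \right)} = p \left(b + 8\right) = p \left(8 + b\right)$)
$Y{\left(0,-3 \right)} + 10 V{\left(-2,6 \right)} = 0 + 10 \left(- 2 \left(8 + 6\right)\right) = 0 + 10 \left(\left(-2\right) 14\right) = 0 + 10 \left(-28\right) = 0 - 280 = -280$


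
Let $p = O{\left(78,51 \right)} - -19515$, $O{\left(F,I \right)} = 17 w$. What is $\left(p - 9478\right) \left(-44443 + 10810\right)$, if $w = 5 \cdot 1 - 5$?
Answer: $-337574421$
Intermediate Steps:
$w = 0$ ($w = 5 - 5 = 0$)
$O{\left(F,I \right)} = 0$ ($O{\left(F,I \right)} = 17 \cdot 0 = 0$)
$p = 19515$ ($p = 0 - -19515 = 0 + 19515 = 19515$)
$\left(p - 9478\right) \left(-44443 + 10810\right) = \left(19515 - 9478\right) \left(-44443 + 10810\right) = 10037 \left(-33633\right) = -337574421$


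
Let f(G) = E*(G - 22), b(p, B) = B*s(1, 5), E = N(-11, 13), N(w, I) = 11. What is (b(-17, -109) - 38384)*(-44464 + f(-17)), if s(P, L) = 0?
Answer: 1723172912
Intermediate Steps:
E = 11
b(p, B) = 0 (b(p, B) = B*0 = 0)
f(G) = -242 + 11*G (f(G) = 11*(G - 22) = 11*(-22 + G) = -242 + 11*G)
(b(-17, -109) - 38384)*(-44464 + f(-17)) = (0 - 38384)*(-44464 + (-242 + 11*(-17))) = -38384*(-44464 + (-242 - 187)) = -38384*(-44464 - 429) = -38384*(-44893) = 1723172912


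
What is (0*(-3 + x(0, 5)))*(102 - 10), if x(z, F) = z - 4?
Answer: 0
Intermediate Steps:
x(z, F) = -4 + z
(0*(-3 + x(0, 5)))*(102 - 10) = (0*(-3 + (-4 + 0)))*(102 - 10) = (0*(-3 - 4))*92 = (0*(-7))*92 = 0*92 = 0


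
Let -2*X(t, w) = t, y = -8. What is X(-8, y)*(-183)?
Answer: -732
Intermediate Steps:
X(t, w) = -t/2
X(-8, y)*(-183) = -1/2*(-8)*(-183) = 4*(-183) = -732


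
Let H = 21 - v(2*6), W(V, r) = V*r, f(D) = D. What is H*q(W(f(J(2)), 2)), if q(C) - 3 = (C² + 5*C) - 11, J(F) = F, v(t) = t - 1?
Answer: 280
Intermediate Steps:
v(t) = -1 + t
H = 10 (H = 21 - (-1 + 2*6) = 21 - (-1 + 12) = 21 - 1*11 = 21 - 11 = 10)
q(C) = -8 + C² + 5*C (q(C) = 3 + ((C² + 5*C) - 11) = 3 + (-11 + C² + 5*C) = -8 + C² + 5*C)
H*q(W(f(J(2)), 2)) = 10*(-8 + (2*2)² + 5*(2*2)) = 10*(-8 + 4² + 5*4) = 10*(-8 + 16 + 20) = 10*28 = 280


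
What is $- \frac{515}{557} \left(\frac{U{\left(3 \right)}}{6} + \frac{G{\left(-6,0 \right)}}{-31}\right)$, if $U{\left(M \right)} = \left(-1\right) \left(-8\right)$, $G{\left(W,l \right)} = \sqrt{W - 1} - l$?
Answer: $- \frac{2060}{1671} + \frac{515 i \sqrt{7}}{17267} \approx -1.2328 + 0.078911 i$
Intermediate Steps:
$G{\left(W,l \right)} = \sqrt{-1 + W} - l$
$U{\left(M \right)} = 8$
$- \frac{515}{557} \left(\frac{U{\left(3 \right)}}{6} + \frac{G{\left(-6,0 \right)}}{-31}\right) = - \frac{515}{557} \left(\frac{8}{6} + \frac{\sqrt{-1 - 6} - 0}{-31}\right) = \left(-515\right) \frac{1}{557} \left(8 \cdot \frac{1}{6} + \left(\sqrt{-7} + 0\right) \left(- \frac{1}{31}\right)\right) = - \frac{515 \left(\frac{4}{3} + \left(i \sqrt{7} + 0\right) \left(- \frac{1}{31}\right)\right)}{557} = - \frac{515 \left(\frac{4}{3} + i \sqrt{7} \left(- \frac{1}{31}\right)\right)}{557} = - \frac{515 \left(\frac{4}{3} - \frac{i \sqrt{7}}{31}\right)}{557} = - \frac{2060}{1671} + \frac{515 i \sqrt{7}}{17267}$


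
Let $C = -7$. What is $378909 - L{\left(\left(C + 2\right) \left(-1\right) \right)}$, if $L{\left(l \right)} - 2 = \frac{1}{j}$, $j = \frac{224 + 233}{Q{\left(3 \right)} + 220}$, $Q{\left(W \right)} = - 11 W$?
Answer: $\frac{173160312}{457} \approx 3.7891 \cdot 10^{5}$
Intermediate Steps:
$j = \frac{457}{187}$ ($j = \frac{224 + 233}{\left(-11\right) 3 + 220} = \frac{457}{-33 + 220} = \frac{457}{187} \approx 2.4439$)
$L{\left(l \right)} = \frac{1101}{457}$ ($L{\left(l \right)} = 2 + \frac{1}{\frac{457}{187}} = 2 + \frac{187}{457} = \frac{1101}{457}$)
$378909 - L{\left(\left(C + 2\right) \left(-1\right) \right)} = 378909 - \frac{1101}{457} = \frac{173160312}{457}$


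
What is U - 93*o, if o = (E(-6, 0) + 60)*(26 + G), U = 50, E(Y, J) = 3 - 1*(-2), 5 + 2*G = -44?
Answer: -18035/2 ≈ -9017.5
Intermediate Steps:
G = -49/2 (G = -5/2 + (1/2)*(-44) = -5/2 - 22 = -49/2 ≈ -24.500)
E(Y, J) = 5 (E(Y, J) = 3 + 2 = 5)
o = 195/2 (o = (5 + 60)*(26 - 49/2) = 65*(3/2) = 195/2 ≈ 97.500)
U - 93*o = 50 - 93*195/2 = 50 - 18135/2 = -18035/2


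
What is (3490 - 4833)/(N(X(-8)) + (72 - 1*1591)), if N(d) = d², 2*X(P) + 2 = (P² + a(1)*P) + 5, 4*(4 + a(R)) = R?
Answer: -5372/3333 ≈ -1.6118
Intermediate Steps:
a(R) = -4 + R/4
X(P) = 3/2 + P²/2 - 15*P/8 (X(P) = -1 + ((P² + (-4 + (¼)*1)*P) + 5)/2 = -1 + ((P² + (-4 + ¼)*P) + 5)/2 = -1 + ((P² - 15*P/4) + 5)/2 = -1 + (5 + P² - 15*P/4)/2 = -1 + (5/2 + P²/2 - 15*P/8) = 3/2 + P²/2 - 15*P/8)
(3490 - 4833)/(N(X(-8)) + (72 - 1*1591)) = (3490 - 4833)/((3/2 + (½)*(-8)² - 15/8*(-8))² + (72 - 1*1591)) = -1343/((3/2 + (½)*64 + 15)² + (72 - 1591)) = -1343/((3/2 + 32 + 15)² - 1519) = -1343/((97/2)² - 1519) = -1343/(9409/4 - 1519) = -1343/3333/4 = -1343*4/3333 = -5372/3333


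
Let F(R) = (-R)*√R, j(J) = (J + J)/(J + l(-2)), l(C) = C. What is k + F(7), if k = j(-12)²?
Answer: 144/49 - 7*√7 ≈ -15.581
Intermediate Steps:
j(J) = 2*J/(-2 + J) (j(J) = (J + J)/(J - 2) = (2*J)/(-2 + J) = 2*J/(-2 + J))
k = 144/49 (k = (2*(-12)/(-2 - 12))² = (2*(-12)/(-14))² = (2*(-12)*(-1/14))² = (12/7)² = 144/49 ≈ 2.9388)
F(R) = -R^(3/2)
k + F(7) = 144/49 - 7^(3/2) = 144/49 - 7*√7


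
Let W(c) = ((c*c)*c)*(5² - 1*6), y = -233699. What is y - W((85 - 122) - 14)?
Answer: 2286670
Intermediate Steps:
W(c) = 19*c³ (W(c) = (c²*c)*(25 - 6) = c³*19 = 19*c³)
y - W((85 - 122) - 14) = -233699 - 19*((85 - 122) - 14)³ = -233699 - 19*(-37 - 14)³ = -233699 - 19*(-51)³ = -233699 - 19*(-132651) = -233699 - 1*(-2520369) = -233699 + 2520369 = 2286670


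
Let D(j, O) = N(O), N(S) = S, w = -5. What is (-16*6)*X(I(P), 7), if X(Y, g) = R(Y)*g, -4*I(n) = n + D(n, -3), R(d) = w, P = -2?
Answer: 3360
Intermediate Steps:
R(d) = -5
D(j, O) = O
I(n) = ¾ - n/4 (I(n) = -(n - 3)/4 = -(-3 + n)/4 = ¾ - n/4)
X(Y, g) = -5*g
(-16*6)*X(I(P), 7) = (-16*6)*(-5*7) = -96*(-35) = 3360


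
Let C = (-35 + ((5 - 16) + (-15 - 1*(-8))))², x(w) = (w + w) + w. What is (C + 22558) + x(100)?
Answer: 25667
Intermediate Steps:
x(w) = 3*w (x(w) = 2*w + w = 3*w)
C = 2809 (C = (-35 + (-11 + (-15 + 8)))² = (-35 + (-11 - 7))² = (-35 - 18)² = (-53)² = 2809)
(C + 22558) + x(100) = (2809 + 22558) + 3*100 = 25367 + 300 = 25667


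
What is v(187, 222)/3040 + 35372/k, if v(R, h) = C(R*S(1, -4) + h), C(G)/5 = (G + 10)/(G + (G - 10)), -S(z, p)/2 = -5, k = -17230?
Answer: -22432640291/10931539040 ≈ -2.0521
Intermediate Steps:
S(z, p) = 10 (S(z, p) = -2*(-5) = 10)
C(G) = 5*(10 + G)/(-10 + 2*G) (C(G) = 5*((G + 10)/(G + (G - 10))) = 5*((10 + G)/(G + (-10 + G))) = 5*((10 + G)/(-10 + 2*G)) = 5*(10 + G)/(-10 + 2*G))
v(R, h) = 5*(10 + h + 10*R)/(2*(-5 + h + 10*R)) (v(R, h) = 5*(10 + (R*10 + h))/(2*(-5 + (R*10 + h))) = 5*(10 + (10*R + h))/(2*(-5 + (10*R + h))) = 5*(10 + (h + 10*R))/(2*(-5 + (h + 10*R))) = 5*(10 + h + 10*R)/(2*(-5 + h + 10*R)))
v(187, 222)/3040 + 35372/k = (5*(10 + 222 + 10*187)/(2*(-5 + 222 + 10*187)))/3040 + 35372/(-17230) = (5*(10 + 222 + 1870)/(2*(-5 + 222 + 1870)))*(1/3040) + 35372*(-1/17230) = ((5/2)*2102/2087)*(1/3040) - 17686/8615 = ((5/2)*(1/2087)*2102)*(1/3040) - 17686/8615 = (5255/2087)*(1/3040) - 17686/8615 = 1051/1268896 - 17686/8615 = -22432640291/10931539040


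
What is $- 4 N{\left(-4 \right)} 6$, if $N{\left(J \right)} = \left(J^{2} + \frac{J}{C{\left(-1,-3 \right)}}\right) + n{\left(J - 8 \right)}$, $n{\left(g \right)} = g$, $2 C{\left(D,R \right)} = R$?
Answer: $-160$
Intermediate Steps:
$C{\left(D,R \right)} = \frac{R}{2}$
$N{\left(J \right)} = -8 + J^{2} + \frac{J}{3}$ ($N{\left(J \right)} = \left(J^{2} + \frac{J}{\frac{1}{2} \left(-3\right)}\right) + \left(J - 8\right) = \left(J^{2} + \frac{J}{- \frac{3}{2}}\right) + \left(J - 8\right) = \left(J^{2} - \frac{2 J}{3}\right) + \left(-8 + J\right) = -8 + J^{2} + \frac{J}{3}$)
$- 4 N{\left(-4 \right)} 6 = - 4 \left(-8 + \left(-4\right)^{2} + \frac{1}{3} \left(-4\right)\right) 6 = - 4 \left(-8 + 16 - \frac{4}{3}\right) 6 = \left(-4\right) \frac{20}{3} \cdot 6 = \left(- \frac{80}{3}\right) 6 = -160$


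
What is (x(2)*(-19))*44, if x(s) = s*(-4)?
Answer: 6688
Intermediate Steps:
x(s) = -4*s
(x(2)*(-19))*44 = (-4*2*(-19))*44 = -8*(-19)*44 = 152*44 = 6688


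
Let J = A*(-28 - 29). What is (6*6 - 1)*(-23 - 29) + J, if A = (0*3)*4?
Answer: -1820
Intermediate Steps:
A = 0 (A = 0*4 = 0)
J = 0 (J = 0*(-28 - 29) = 0*(-57) = 0)
(6*6 - 1)*(-23 - 29) + J = (6*6 - 1)*(-23 - 29) + 0 = (36 - 1)*(-52) + 0 = 35*(-52) + 0 = -1820 + 0 = -1820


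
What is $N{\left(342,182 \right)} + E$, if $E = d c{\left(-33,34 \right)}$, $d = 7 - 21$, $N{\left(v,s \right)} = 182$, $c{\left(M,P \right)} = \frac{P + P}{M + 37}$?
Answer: $-56$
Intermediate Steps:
$c{\left(M,P \right)} = \frac{2 P}{37 + M}$
$d = -14$ ($d = 7 - 21 = -14$)
$E = -238$ ($E = - 14 \cdot 2 \cdot 34 \frac{1}{37 - 33} = - 14 \cdot 2 \cdot 34 \cdot \frac{1}{4} = \left(-14\right) 17 = -238$)
$N{\left(342,182 \right)} + E = 182 - 238 = -56$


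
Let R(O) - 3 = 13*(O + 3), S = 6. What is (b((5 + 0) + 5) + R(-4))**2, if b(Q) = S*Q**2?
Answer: 348100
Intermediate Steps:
b(Q) = 6*Q**2
R(O) = 42 + 13*O (R(O) = 3 + 13*(O + 3) = 3 + 13*(3 + O) = 3 + (39 + 13*O) = 42 + 13*O)
(b((5 + 0) + 5) + R(-4))**2 = (6*((5 + 0) + 5)**2 + (42 + 13*(-4)))**2 = (6*(5 + 5)**2 + (42 - 52))**2 = (6*10**2 - 10)**2 = (6*100 - 10)**2 = (600 - 10)**2 = 590**2 = 348100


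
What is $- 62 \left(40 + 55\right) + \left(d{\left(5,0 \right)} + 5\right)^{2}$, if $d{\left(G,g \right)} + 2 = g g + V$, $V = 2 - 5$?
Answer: $-5890$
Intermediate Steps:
$V = -3$
$d{\left(G,g \right)} = -5 + g^{2}$ ($d{\left(G,g \right)} = -2 + \left(g g - 3\right) = -2 + \left(g^{2} - 3\right) = -2 + \left(-3 + g^{2}\right) = -5 + g^{2}$)
$- 62 \left(40 + 55\right) + \left(d{\left(5,0 \right)} + 5\right)^{2} = - 62 \left(40 + 55\right) + \left(\left(-5 + 0^{2}\right) + 5\right)^{2} = \left(-62\right) 95 + \left(\left(-5 + 0\right) + 5\right)^{2} = -5890 + \left(-5 + 5\right)^{2} = -5890 + 0^{2} = -5890 + 0 = -5890$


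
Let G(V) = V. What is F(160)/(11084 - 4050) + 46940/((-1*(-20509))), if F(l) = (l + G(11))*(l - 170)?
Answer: 147552785/72130153 ≈ 2.0456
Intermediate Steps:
F(l) = (-170 + l)*(11 + l) (F(l) = (l + 11)*(l - 170) = (11 + l)*(-170 + l) = (-170 + l)*(11 + l))
F(160)/(11084 - 4050) + 46940/((-1*(-20509))) = (-1870 + 160² - 159*160)/(11084 - 4050) + 46940/((-1*(-20509))) = (-1870 + 25600 - 25440)/7034 + 46940/20509 = -1710*1/7034 + 46940*(1/20509) = -855/3517 + 46940/20509 = 147552785/72130153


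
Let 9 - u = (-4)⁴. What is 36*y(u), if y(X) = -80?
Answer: -2880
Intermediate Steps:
u = -247 (u = 9 - 1*(-4)⁴ = 9 - 1*256 = 9 - 256 = -247)
36*y(u) = 36*(-80) = -2880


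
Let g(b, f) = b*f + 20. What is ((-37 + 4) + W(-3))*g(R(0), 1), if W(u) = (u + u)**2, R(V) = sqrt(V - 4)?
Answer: 60 + 6*I ≈ 60.0 + 6.0*I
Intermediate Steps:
R(V) = sqrt(-4 + V)
g(b, f) = 20 + b*f
W(u) = 4*u**2 (W(u) = (2*u)**2 = 4*u**2)
((-37 + 4) + W(-3))*g(R(0), 1) = ((-37 + 4) + 4*(-3)**2)*(20 + sqrt(-4 + 0)*1) = (-33 + 4*9)*(20 + sqrt(-4)*1) = (-33 + 36)*(20 + (2*I)*1) = 3*(20 + 2*I) = 60 + 6*I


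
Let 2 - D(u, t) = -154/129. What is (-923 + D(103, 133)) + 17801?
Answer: 2177674/129 ≈ 16881.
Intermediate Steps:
D(u, t) = 412/129 (D(u, t) = 2 - (-154)/129 = 2 - 1*(-154/129) = 2 + 154/129 = 412/129)
(-923 + D(103, 133)) + 17801 = (-923 + 412/129) + 17801 = -118655/129 + 17801 = 2177674/129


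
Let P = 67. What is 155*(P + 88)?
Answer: 24025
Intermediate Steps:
155*(P + 88) = 155*(67 + 88) = 155*155 = 24025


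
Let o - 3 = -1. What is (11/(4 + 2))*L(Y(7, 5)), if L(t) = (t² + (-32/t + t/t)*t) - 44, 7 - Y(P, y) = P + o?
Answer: -407/3 ≈ -135.67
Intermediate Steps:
o = 2 (o = 3 - 1 = 2)
Y(P, y) = 5 - P (Y(P, y) = 7 - (P + 2) = 7 - (2 + P) = 7 + (-2 - P) = 5 - P)
L(t) = -44 + t² + t*(1 - 32/t) (L(t) = (t² + (-32/t + 1)*t) - 44 = (t² + (1 - 32/t)*t) - 44 = (t² + t*(1 - 32/t)) - 44 = -44 + t² + t*(1 - 32/t))
(11/(4 + 2))*L(Y(7, 5)) = (11/(4 + 2))*(-76 + (5 - 1*7) + (5 - 1*7)²) = (11/6)*(-76 + (5 - 7) + (5 - 7)²) = (11*(⅙))*(-76 - 2 + (-2)²) = 11*(-76 - 2 + 4)/6 = (11/6)*(-74) = -407/3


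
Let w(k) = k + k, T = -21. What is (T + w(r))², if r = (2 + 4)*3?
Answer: 225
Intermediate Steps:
r = 18 (r = 6*3 = 18)
w(k) = 2*k
(T + w(r))² = (-21 + 2*18)² = (-21 + 36)² = 15² = 225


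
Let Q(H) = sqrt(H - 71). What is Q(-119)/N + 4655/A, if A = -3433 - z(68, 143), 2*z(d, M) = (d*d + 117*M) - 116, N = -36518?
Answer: -266/803 - I*sqrt(190)/36518 ≈ -0.33126 - 0.00037746*I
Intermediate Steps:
z(d, M) = -58 + d**2/2 + 117*M/2 (z(d, M) = ((d*d + 117*M) - 116)/2 = ((d**2 + 117*M) - 116)/2 = (-116 + d**2 + 117*M)/2 = -58 + d**2/2 + 117*M/2)
A = -28105/2 (A = -3433 - (-58 + (1/2)*68**2 + (117/2)*143) = -3433 - (-58 + (1/2)*4624 + 16731/2) = -3433 - (-58 + 2312 + 16731/2) = -3433 - 1*21239/2 = -3433 - 21239/2 = -28105/2 ≈ -14053.)
Q(H) = sqrt(-71 + H)
Q(-119)/N + 4655/A = sqrt(-71 - 119)/(-36518) + 4655/(-28105/2) = sqrt(-190)*(-1/36518) + 4655*(-2/28105) = (I*sqrt(190))*(-1/36518) - 266/803 = -I*sqrt(190)/36518 - 266/803 = -266/803 - I*sqrt(190)/36518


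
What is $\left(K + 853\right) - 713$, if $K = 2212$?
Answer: $2352$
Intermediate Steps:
$\left(K + 853\right) - 713 = \left(2212 + 853\right) - 713 = 3065 - 713 = 2352$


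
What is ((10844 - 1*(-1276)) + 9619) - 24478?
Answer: -2739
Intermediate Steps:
((10844 - 1*(-1276)) + 9619) - 24478 = ((10844 + 1276) + 9619) - 24478 = (12120 + 9619) - 24478 = 21739 - 24478 = -2739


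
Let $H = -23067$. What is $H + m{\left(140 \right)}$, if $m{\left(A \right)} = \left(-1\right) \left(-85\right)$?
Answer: $-22982$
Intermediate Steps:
$m{\left(A \right)} = 85$
$H + m{\left(140 \right)} = -23067 + 85 = -22982$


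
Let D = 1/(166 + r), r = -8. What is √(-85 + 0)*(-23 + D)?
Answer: -3633*I*√85/158 ≈ -211.99*I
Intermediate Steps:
D = 1/158 (D = 1/(166 - 8) = 1/158 ≈ 0.0063291)
√(-85 + 0)*(-23 + D) = √(-85 + 0)*(-23 + 1/158) = √(-85)*(-3633/158) = (I*√85)*(-3633/158) = -3633*I*√85/158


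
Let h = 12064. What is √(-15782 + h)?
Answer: 13*I*√22 ≈ 60.975*I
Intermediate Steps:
√(-15782 + h) = √(-15782 + 12064) = √(-3718) = 13*I*√22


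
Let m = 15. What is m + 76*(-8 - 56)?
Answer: -4849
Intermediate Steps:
m + 76*(-8 - 56) = 15 + 76*(-8 - 56) = 15 + 76*(-64) = 15 - 4864 = -4849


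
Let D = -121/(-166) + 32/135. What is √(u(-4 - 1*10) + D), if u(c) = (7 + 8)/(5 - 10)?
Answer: I*√113501670/7470 ≈ 1.4262*I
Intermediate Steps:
u(c) = -3 (u(c) = 15/(-5) = 15*(-⅕) = -3)
D = 21647/22410 (D = -121*(-1/166) + 32*(1/135) = 121/166 + 32/135 = 21647/22410 ≈ 0.96595)
√(u(-4 - 1*10) + D) = √(-3 + 21647/22410) = √(-45583/22410) = I*√113501670/7470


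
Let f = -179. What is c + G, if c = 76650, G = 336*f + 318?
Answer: 16824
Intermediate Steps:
G = -59826 (G = 336*(-179) + 318 = -60144 + 318 = -59826)
c + G = 76650 - 59826 = 16824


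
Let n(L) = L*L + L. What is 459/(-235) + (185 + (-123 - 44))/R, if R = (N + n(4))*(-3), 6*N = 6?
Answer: -3683/1645 ≈ -2.2389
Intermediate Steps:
N = 1 (N = (⅙)*6 = 1)
n(L) = L + L² (n(L) = L² + L = L + L²)
R = -63 (R = (1 + 4*(1 + 4))*(-3) = (1 + 4*5)*(-3) = (1 + 20)*(-3) = 21*(-3) = -63)
459/(-235) + (185 + (-123 - 44))/R = 459/(-235) + (185 + (-123 - 44))/(-63) = 459*(-1/235) + (185 - 167)*(-1/63) = -459/235 + 18*(-1/63) = -459/235 - 2/7 = -3683/1645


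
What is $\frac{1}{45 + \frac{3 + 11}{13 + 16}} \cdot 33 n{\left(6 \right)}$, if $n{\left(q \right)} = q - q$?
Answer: $0$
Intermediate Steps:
$n{\left(q \right)} = 0$
$\frac{1}{45 + \frac{3 + 11}{13 + 16}} \cdot 33 n{\left(6 \right)} = \frac{1}{45 + \frac{3 + 11}{13 + 16}} \cdot 33 \cdot 0 = \frac{1}{45 + \frac{14}{29}} \cdot 33 \cdot 0 = \frac{1}{\frac{1319}{29}} \cdot 33 \cdot 0 = \frac{29}{1319} \cdot 33 \cdot 0 = \frac{957}{1319} \cdot 0 = 0$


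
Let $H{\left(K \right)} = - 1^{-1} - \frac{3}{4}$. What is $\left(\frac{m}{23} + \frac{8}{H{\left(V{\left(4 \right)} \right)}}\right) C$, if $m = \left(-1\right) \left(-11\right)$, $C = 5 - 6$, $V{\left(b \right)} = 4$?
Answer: $\frac{659}{161} \approx 4.0932$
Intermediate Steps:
$C = -1$ ($C = 5 - 6 = -1$)
$H{\left(K \right)} = - \frac{7}{4}$ ($H{\left(K \right)} = \left(-1\right) 1 - \frac{3}{4} = -1 - \frac{3}{4} = - \frac{7}{4}$)
$m = 11$
$\left(\frac{m}{23} + \frac{8}{H{\left(V{\left(4 \right)} \right)}}\right) C = \left(\frac{11}{23} + \frac{8}{- \frac{7}{4}}\right) \left(-1\right) = \left(11 \cdot \frac{1}{23} + 8 \left(- \frac{4}{7}\right)\right) \left(-1\right) = \left(\frac{11}{23} - \frac{32}{7}\right) \left(-1\right) = \left(- \frac{659}{161}\right) \left(-1\right) = \frac{659}{161}$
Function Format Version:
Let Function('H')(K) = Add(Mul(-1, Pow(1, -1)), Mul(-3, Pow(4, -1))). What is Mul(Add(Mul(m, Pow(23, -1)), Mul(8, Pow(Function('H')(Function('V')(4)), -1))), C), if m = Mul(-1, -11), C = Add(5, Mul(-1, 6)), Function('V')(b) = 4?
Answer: Rational(659, 161) ≈ 4.0932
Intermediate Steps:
C = -1 (C = Add(5, -6) = -1)
Function('H')(K) = Rational(-7, 4) (Function('H')(K) = Add(Mul(-1, 1), Mul(-3, Rational(1, 4))) = Add(-1, Rational(-3, 4)) = Rational(-7, 4))
m = 11
Mul(Add(Mul(m, Pow(23, -1)), Mul(8, Pow(Function('H')(Function('V')(4)), -1))), C) = Mul(Add(Mul(11, Pow(23, -1)), Mul(8, Pow(Rational(-7, 4), -1))), -1) = Mul(Add(Mul(11, Rational(1, 23)), Mul(8, Rational(-4, 7))), -1) = Mul(Add(Rational(11, 23), Rational(-32, 7)), -1) = Mul(Rational(-659, 161), -1) = Rational(659, 161)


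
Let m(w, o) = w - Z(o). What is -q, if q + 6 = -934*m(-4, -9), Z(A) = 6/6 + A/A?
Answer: -5598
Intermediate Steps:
Z(A) = 2 (Z(A) = 6*(1/6) + 1 = 1 + 1 = 2)
m(w, o) = -2 + w (m(w, o) = w - 1*2 = w - 2 = -2 + w)
q = 5598 (q = -6 - 934*(-2 - 4) = -6 - 934*(-6) = -6 + 5604 = 5598)
-q = -1*5598 = -5598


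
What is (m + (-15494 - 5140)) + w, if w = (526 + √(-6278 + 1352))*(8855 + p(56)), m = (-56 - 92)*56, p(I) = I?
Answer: 4658264 + 8911*I*√4926 ≈ 4.6583e+6 + 6.2542e+5*I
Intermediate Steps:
m = -8288 (m = -148*56 = -8288)
w = 4687186 + 8911*I*√4926 (w = (526 + √(-6278 + 1352))*(8855 + 56) = (526 + √(-4926))*8911 = (526 + I*√4926)*8911 = 4687186 + 8911*I*√4926 ≈ 4.6872e+6 + 6.2542e+5*I)
(m + (-15494 - 5140)) + w = (-8288 + (-15494 - 5140)) + (4687186 + 8911*I*√4926) = (-8288 - 20634) + (4687186 + 8911*I*√4926) = -28922 + (4687186 + 8911*I*√4926) = 4658264 + 8911*I*√4926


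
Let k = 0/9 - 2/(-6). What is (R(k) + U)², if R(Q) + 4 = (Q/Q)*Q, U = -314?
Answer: 908209/9 ≈ 1.0091e+5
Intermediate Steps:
k = ⅓ (k = 0*(⅑) - 2*(-⅙) = 0 + ⅓ = ⅓ ≈ 0.33333)
R(Q) = -4 + Q (R(Q) = -4 + (Q/Q)*Q = -4 + 1*Q = -4 + Q)
(R(k) + U)² = ((-4 + ⅓) - 314)² = (-11/3 - 314)² = (-953/3)² = 908209/9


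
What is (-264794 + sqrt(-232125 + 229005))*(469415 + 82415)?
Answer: -146121273020 + 2207320*I*sqrt(195) ≈ -1.4612e+11 + 3.0824e+7*I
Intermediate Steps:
(-264794 + sqrt(-232125 + 229005))*(469415 + 82415) = (-264794 + sqrt(-3120))*551830 = (-264794 + 4*I*sqrt(195))*551830 = -146121273020 + 2207320*I*sqrt(195)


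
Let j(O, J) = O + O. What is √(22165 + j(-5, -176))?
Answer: √22155 ≈ 148.85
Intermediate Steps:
j(O, J) = 2*O
√(22165 + j(-5, -176)) = √(22165 + 2*(-5)) = √(22165 - 10) = √22155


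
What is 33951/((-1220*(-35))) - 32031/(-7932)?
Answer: 68209293/14112350 ≈ 4.8333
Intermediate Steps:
33951/((-1220*(-35))) - 32031/(-7932) = 33951/42700 - 32031*(-1/7932) = 33951*(1/42700) + 10677/2644 = 33951/42700 + 10677/2644 = 68209293/14112350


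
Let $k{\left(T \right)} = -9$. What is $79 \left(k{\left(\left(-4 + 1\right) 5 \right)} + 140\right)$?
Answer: $10349$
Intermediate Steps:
$79 \left(k{\left(\left(-4 + 1\right) 5 \right)} + 140\right) = 79 \left(-9 + 140\right) = 79 \cdot 131 = 10349$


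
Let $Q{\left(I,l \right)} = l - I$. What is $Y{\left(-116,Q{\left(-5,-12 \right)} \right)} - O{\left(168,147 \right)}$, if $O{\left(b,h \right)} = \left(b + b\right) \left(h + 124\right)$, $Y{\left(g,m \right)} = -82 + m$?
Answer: $-91145$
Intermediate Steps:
$O{\left(b,h \right)} = 2 b \left(124 + h\right)$
$Y{\left(-116,Q{\left(-5,-12 \right)} \right)} - O{\left(168,147 \right)} = \left(-82 - 7\right) - 2 \cdot 168 \left(124 + 147\right) = \left(-82 + \left(-12 + 5\right)\right) - 2 \cdot 168 \cdot 271 = \left(-82 - 7\right) - 91056 = -89 - 91056 = -91145$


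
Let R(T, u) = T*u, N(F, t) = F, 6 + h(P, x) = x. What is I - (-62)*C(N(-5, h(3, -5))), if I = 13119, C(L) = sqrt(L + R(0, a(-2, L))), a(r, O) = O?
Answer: 13119 + 62*I*sqrt(5) ≈ 13119.0 + 138.64*I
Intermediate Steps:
h(P, x) = -6 + x
C(L) = sqrt(L) (C(L) = sqrt(L + 0*L) = sqrt(L + 0) = sqrt(L))
I - (-62)*C(N(-5, h(3, -5))) = 13119 - (-62)*sqrt(-5) = 13119 - (-62)*I*sqrt(5) = 13119 + 62*I*sqrt(5)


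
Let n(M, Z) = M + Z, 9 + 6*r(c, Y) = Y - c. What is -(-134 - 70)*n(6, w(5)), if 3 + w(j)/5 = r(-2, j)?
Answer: -2176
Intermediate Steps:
r(c, Y) = -3/2 - c/6 + Y/6 (r(c, Y) = -3/2 + (Y - c)/6 = -3/2 + (-c/6 + Y/6) = -3/2 - c/6 + Y/6)
w(j) = -125/6 + 5*j/6 (w(j) = -15 + 5*(-3/2 - ⅙*(-2) + j/6) = -15 + 5*(-3/2 + ⅓ + j/6) = -15 + 5*(-7/6 + j/6) = -15 + (-35/6 + 5*j/6) = -125/6 + 5*j/6)
-(-134 - 70)*n(6, w(5)) = -(-134 - 70)*(6 + (-125/6 + (⅚)*5)) = -(-204)*(6 + (-125/6 + 25/6)) = -(-204)*(6 - 50/3) = -(-204)*(-32)/3 = -1*2176 = -2176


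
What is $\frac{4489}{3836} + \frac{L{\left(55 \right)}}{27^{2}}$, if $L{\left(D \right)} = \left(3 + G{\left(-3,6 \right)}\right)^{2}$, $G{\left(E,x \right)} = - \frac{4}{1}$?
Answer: $\frac{3276317}{2796444} \approx 1.1716$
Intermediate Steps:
$G{\left(E,x \right)} = -4$ ($G{\left(E,x \right)} = \left(-4\right) 1 = -4$)
$L{\left(D \right)} = 1$ ($L{\left(D \right)} = \left(3 - 4\right)^{2} = \left(-1\right)^{2} = 1$)
$\frac{4489}{3836} + \frac{L{\left(55 \right)}}{27^{2}} = \frac{4489}{3836} + 1 \frac{1}{27^{2}} = 4489 \cdot \frac{1}{3836} + 1 \cdot \frac{1}{729} = \frac{4489}{3836} + 1 \cdot \frac{1}{729} = \frac{4489}{3836} + \frac{1}{729} = \frac{3276317}{2796444}$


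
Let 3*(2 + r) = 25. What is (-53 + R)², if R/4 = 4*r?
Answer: 21025/9 ≈ 2336.1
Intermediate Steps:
r = 19/3 (r = -2 + (⅓)*25 = -2 + 25/3 = 19/3 ≈ 6.3333)
R = 304/3 (R = 4*(4*(19/3)) = 4*(76/3) = 304/3 ≈ 101.33)
(-53 + R)² = (-53 + 304/3)² = (145/3)² = 21025/9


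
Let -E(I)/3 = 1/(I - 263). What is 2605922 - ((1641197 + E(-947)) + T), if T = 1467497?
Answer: -608354123/1210 ≈ -5.0277e+5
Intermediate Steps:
E(I) = -3/(-263 + I) (E(I) = -3/(I - 263) = -3/(-263 + I))
2605922 - ((1641197 + E(-947)) + T) = 2605922 - ((1641197 - 3/(-263 - 947)) + 1467497) = 2605922 - ((1641197 - 3/(-1210)) + 1467497) = 2605922 - ((1641197 - 3*(-1/1210)) + 1467497) = 2605922 - ((1641197 + 3/1210) + 1467497) = 2605922 - (1985848373/1210 + 1467497) = 2605922 - 1*3761519743/1210 = 2605922 - 3761519743/1210 = -608354123/1210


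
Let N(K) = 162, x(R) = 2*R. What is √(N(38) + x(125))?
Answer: 2*√103 ≈ 20.298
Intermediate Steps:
√(N(38) + x(125)) = √(162 + 2*125) = √(162 + 250) = √412 = 2*√103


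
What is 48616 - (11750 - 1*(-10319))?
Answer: 26547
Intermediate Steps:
48616 - (11750 - 1*(-10319)) = 48616 - (11750 + 10319) = 48616 - 1*22069 = 48616 - 22069 = 26547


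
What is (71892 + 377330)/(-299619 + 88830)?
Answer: -449222/210789 ≈ -2.1311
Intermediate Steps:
(71892 + 377330)/(-299619 + 88830) = 449222/(-210789) = 449222*(-1/210789) = -449222/210789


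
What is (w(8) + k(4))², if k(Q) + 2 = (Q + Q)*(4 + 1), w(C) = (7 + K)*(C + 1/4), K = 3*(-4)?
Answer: 169/16 ≈ 10.563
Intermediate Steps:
K = -12
w(C) = -5/4 - 5*C (w(C) = (7 - 12)*(C + 1/4) = -5*(C + 1*(¼)) = -5*(C + ¼) = -5*(¼ + C) = -5/4 - 5*C)
k(Q) = -2 + 10*Q (k(Q) = -2 + (Q + Q)*(4 + 1) = -2 + (2*Q)*5 = -2 + 10*Q)
(w(8) + k(4))² = ((-5/4 - 5*8) + (-2 + 10*4))² = ((-5/4 - 40) + (-2 + 40))² = (-165/4 + 38)² = (-13/4)² = 169/16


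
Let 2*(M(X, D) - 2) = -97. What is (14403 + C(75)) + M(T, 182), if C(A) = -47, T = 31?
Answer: 28619/2 ≈ 14310.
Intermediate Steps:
M(X, D) = -93/2 (M(X, D) = 2 + (½)*(-97) = 2 - 97/2 = -93/2)
(14403 + C(75)) + M(T, 182) = (14403 - 47) - 93/2 = 14356 - 93/2 = 28619/2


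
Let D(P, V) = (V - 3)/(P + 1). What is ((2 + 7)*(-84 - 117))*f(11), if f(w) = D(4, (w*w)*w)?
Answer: -2402352/5 ≈ -4.8047e+5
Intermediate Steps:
D(P, V) = (-3 + V)/(1 + P)
f(w) = -⅗ + w³/5 (f(w) = (-3 + (w*w)*w)/(1 + 4) = (-3 + w²*w)/5 = (-3 + w³)/5 = -⅗ + w³/5)
((2 + 7)*(-84 - 117))*f(11) = ((2 + 7)*(-84 - 117))*(-⅗ + (⅕)*11³) = (9*(-201))*(-⅗ + (⅕)*1331) = -1809*(-⅗ + 1331/5) = -1809*1328/5 = -2402352/5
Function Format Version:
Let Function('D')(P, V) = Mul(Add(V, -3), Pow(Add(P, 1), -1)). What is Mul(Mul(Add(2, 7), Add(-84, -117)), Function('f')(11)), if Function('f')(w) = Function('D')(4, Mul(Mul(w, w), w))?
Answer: Rational(-2402352, 5) ≈ -4.8047e+5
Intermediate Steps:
Function('D')(P, V) = Mul(Pow(Add(1, P), -1), Add(-3, V)) (Function('D')(P, V) = Mul(Add(-3, V), Pow(Add(1, P), -1)) = Mul(Pow(Add(1, P), -1), Add(-3, V)))
Function('f')(w) = Add(Rational(-3, 5), Mul(Rational(1, 5), Pow(w, 3))) (Function('f')(w) = Mul(Pow(Add(1, 4), -1), Add(-3, Mul(Mul(w, w), w))) = Mul(Pow(5, -1), Add(-3, Mul(Pow(w, 2), w))) = Mul(Rational(1, 5), Add(-3, Pow(w, 3))) = Add(Rational(-3, 5), Mul(Rational(1, 5), Pow(w, 3))))
Mul(Mul(Add(2, 7), Add(-84, -117)), Function('f')(11)) = Mul(Mul(Add(2, 7), Add(-84, -117)), Add(Rational(-3, 5), Mul(Rational(1, 5), Pow(11, 3)))) = Mul(Mul(9, -201), Add(Rational(-3, 5), Mul(Rational(1, 5), 1331))) = Mul(-1809, Add(Rational(-3, 5), Rational(1331, 5))) = Mul(-1809, Rational(1328, 5)) = Rational(-2402352, 5)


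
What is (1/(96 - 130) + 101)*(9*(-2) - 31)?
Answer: -168217/34 ≈ -4947.6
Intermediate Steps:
(1/(96 - 130) + 101)*(9*(-2) - 31) = (1/(-34) + 101)*(-18 - 31) = (-1/34 + 101)*(-49) = (3433/34)*(-49) = -168217/34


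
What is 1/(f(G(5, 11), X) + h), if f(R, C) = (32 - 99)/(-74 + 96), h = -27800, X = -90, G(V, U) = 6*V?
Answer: -22/611667 ≈ -3.5967e-5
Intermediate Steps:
f(R, C) = -67/22
1/(f(G(5, 11), X) + h) = 1/(-67/22 - 27800) = 1/(-611667/22) = -22/611667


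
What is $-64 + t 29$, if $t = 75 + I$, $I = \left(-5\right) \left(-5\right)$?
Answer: $2836$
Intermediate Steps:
$I = 25$
$t = 100$ ($t = 75 + 25 = 100$)
$-64 + t 29 = -64 + 100 \cdot 29 = -64 + 2900 = 2836$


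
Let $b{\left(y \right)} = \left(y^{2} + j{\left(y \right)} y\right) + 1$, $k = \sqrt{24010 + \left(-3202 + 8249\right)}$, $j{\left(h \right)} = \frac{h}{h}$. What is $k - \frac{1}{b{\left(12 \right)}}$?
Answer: $- \frac{1}{157} + 7 \sqrt{593} \approx 170.45$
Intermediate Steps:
$j{\left(h \right)} = 1$
$k = 7 \sqrt{593}$ ($k = \sqrt{24010 + 5047} = \sqrt{29057} = 7 \sqrt{593} \approx 170.46$)
$b{\left(y \right)} = 1 + y + y^{2}$ ($b{\left(y \right)} = \left(y^{2} + 1 y\right) + 1 = \left(y^{2} + y\right) + 1 = \left(y + y^{2}\right) + 1 = 1 + y + y^{2}$)
$k - \frac{1}{b{\left(12 \right)}} = 7 \sqrt{593} - \frac{1}{1 + 12 + 12^{2}} = 7 \sqrt{593} - \frac{1}{1 + 12 + 144} = 7 \sqrt{593} - \frac{1}{157} = - \frac{1}{157} + 7 \sqrt{593}$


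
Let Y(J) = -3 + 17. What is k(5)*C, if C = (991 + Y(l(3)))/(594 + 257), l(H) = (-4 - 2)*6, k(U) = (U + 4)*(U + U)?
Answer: 90450/851 ≈ 106.29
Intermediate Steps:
k(U) = 2*U*(4 + U) (k(U) = (4 + U)*(2*U) = 2*U*(4 + U))
l(H) = -36 (l(H) = -6*6 = -36)
Y(J) = 14
C = 1005/851 (C = (991 + 14)/(594 + 257) = 1005/851 ≈ 1.1810)
k(5)*C = (2*5*(4 + 5))*(1005/851) = (2*5*9)*(1005/851) = 90*(1005/851) = 90450/851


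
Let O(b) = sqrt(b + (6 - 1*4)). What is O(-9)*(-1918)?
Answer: -1918*I*sqrt(7) ≈ -5074.5*I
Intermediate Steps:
O(b) = sqrt(2 + b) (O(b) = sqrt(b + (6 - 4)) = sqrt(b + 2) = sqrt(2 + b))
O(-9)*(-1918) = sqrt(2 - 9)*(-1918) = sqrt(-7)*(-1918) = (I*sqrt(7))*(-1918) = -1918*I*sqrt(7)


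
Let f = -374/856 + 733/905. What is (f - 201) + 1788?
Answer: 614853069/387340 ≈ 1587.4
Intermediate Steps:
f = 144489/387340 (f = -374*1/856 + 733*(1/905) = -187/428 + 733/905 = 144489/387340 ≈ 0.37303)
(f - 201) + 1788 = (144489/387340 - 201) + 1788 = -77710851/387340 + 1788 = 614853069/387340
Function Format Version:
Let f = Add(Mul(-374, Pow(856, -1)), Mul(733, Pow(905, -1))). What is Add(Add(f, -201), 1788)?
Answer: Rational(614853069, 387340) ≈ 1587.4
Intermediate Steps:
f = Rational(144489, 387340) (f = Add(Mul(-374, Rational(1, 856)), Mul(733, Rational(1, 905))) = Add(Rational(-187, 428), Rational(733, 905)) = Rational(144489, 387340) ≈ 0.37303)
Add(Add(f, -201), 1788) = Add(Add(Rational(144489, 387340), -201), 1788) = Add(Rational(-77710851, 387340), 1788) = Rational(614853069, 387340)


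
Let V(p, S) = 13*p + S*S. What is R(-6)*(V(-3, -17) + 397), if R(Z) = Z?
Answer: -3882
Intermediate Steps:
V(p, S) = S² + 13*p (V(p, S) = 13*p + S² = S² + 13*p)
R(-6)*(V(-3, -17) + 397) = -6*(((-17)² + 13*(-3)) + 397) = -6*((289 - 39) + 397) = -6*(250 + 397) = -6*647 = -3882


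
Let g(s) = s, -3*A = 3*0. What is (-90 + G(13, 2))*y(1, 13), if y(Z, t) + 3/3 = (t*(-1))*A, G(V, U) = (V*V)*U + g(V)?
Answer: -261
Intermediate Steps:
A = 0 (A = -0 = -⅓*0 = 0)
G(V, U) = V + U*V² (G(V, U) = (V*V)*U + V = V²*U + V = U*V² + V = V + U*V²)
y(Z, t) = -1 (y(Z, t) = -1 + (t*(-1))*0 = -1 - t*0 = -1 + 0 = -1)
(-90 + G(13, 2))*y(1, 13) = (-90 + 13*(1 + 2*13))*(-1) = (-90 + 13*(1 + 26))*(-1) = (-90 + 13*27)*(-1) = (-90 + 351)*(-1) = 261*(-1) = -261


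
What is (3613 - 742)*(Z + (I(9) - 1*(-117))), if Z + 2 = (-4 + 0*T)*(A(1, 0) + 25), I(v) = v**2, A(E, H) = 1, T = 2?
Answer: 264132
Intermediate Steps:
Z = -106 (Z = -2 + (-4 + 0*2)*(1 + 25) = -2 + (-4 + 0)*26 = -2 - 4*26 = -2 - 104 = -106)
(3613 - 742)*(Z + (I(9) - 1*(-117))) = (3613 - 742)*(-106 + (9**2 - 1*(-117))) = 2871*(-106 + (81 + 117)) = 2871*(-106 + 198) = 2871*92 = 264132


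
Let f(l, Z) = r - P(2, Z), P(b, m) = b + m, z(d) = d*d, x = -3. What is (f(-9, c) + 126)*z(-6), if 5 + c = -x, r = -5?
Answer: 4356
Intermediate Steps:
c = -2 (c = -5 - 1*(-3) = -5 + 3 = -2)
z(d) = d²
f(l, Z) = -7 - Z (f(l, Z) = -5 - (2 + Z) = -5 + (-2 - Z) = -7 - Z)
(f(-9, c) + 126)*z(-6) = ((-7 - 1*(-2)) + 126)*(-6)² = ((-7 + 2) + 126)*36 = (-5 + 126)*36 = 121*36 = 4356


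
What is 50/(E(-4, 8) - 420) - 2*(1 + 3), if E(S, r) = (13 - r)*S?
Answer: -357/44 ≈ -8.1136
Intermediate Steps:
E(S, r) = S*(13 - r)
50/(E(-4, 8) - 420) - 2*(1 + 3) = 50/(-4*(13 - 1*8) - 420) - 2*(1 + 3) = 50/(-4*(13 - 8) - 420) - 2*4 = 50/(-4*5 - 420) - 8 = 50/(-20 - 420) - 8 = 50/(-440) - 8 = 50*(-1/440) - 8 = -5/44 - 8 = -357/44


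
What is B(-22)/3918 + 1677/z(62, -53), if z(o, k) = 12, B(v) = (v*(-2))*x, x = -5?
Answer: 1094641/7836 ≈ 139.69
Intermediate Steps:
B(v) = 10*v (B(v) = (v*(-2))*(-5) = -2*v*(-5) = 10*v)
B(-22)/3918 + 1677/z(62, -53) = (10*(-22))/3918 + 1677/12 = -220*1/3918 + 1677*(1/12) = -110/1959 + 559/4 = 1094641/7836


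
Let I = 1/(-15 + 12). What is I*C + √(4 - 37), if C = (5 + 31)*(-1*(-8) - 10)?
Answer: 24 + I*√33 ≈ 24.0 + 5.7446*I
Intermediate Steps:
I = -⅓ (I = 1/(-3) = -⅓ ≈ -0.33333)
C = -72 (C = 36*(8 - 10) = 36*(-2) = -72)
I*C + √(4 - 37) = -⅓*(-72) + √(4 - 37) = 24 + √(-33) = 24 + I*√33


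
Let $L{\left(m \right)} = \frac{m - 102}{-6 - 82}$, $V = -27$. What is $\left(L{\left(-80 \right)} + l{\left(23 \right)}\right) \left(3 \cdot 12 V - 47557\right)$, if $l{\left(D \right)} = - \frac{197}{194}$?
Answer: $- \frac{218040797}{4268} \approx -51087.0$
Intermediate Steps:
$l{\left(D \right)} = - \frac{197}{194}$ ($l{\left(D \right)} = \left(-197\right) \frac{1}{194} = - \frac{197}{194}$)
$L{\left(m \right)} = \frac{51}{44} - \frac{m}{88}$ ($L{\left(m \right)} = \frac{-102 + m}{-88} = \left(-102 + m\right) \left(- \frac{1}{88}\right) = \frac{51}{44} - \frac{m}{88}$)
$\left(L{\left(-80 \right)} + l{\left(23 \right)}\right) \left(3 \cdot 12 V - 47557\right) = \left(\left(\frac{51}{44} - - \frac{10}{11}\right) - \frac{197}{194}\right) \left(3 \cdot 12 \left(-27\right) - 47557\right) = \left(\left(\frac{51}{44} + \frac{10}{11}\right) - \frac{197}{194}\right) \left(36 \left(-27\right) - 47557\right) = \left(\frac{91}{44} - \frac{197}{194}\right) \left(-972 - 47557\right) = \frac{4493}{4268} \left(-48529\right) = - \frac{218040797}{4268}$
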